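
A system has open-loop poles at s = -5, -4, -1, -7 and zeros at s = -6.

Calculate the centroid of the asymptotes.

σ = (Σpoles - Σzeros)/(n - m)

σ = (Σpoles - Σzeros)/(n - m) = (-17 - (-6))/(4 - 1) = -11/3 = -3.67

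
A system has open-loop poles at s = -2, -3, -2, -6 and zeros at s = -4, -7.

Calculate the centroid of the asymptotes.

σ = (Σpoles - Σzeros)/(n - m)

σ = (Σpoles - Σzeros)/(n - m) = (-13 - (-11))/(4 - 2) = -2/2 = -1.0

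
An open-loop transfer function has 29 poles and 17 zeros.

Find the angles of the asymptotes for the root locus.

n - m = 29 - 17 = 12. Angles: θk = (2k + 1)·180°/12 = 15°, 45°, 75°, 105°, 135°, 165°, 195°, 225°, 255°, 285°, 315°, 345°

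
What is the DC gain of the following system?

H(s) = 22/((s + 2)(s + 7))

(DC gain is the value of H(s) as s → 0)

DC gain = H(0) = 22/(2 × 7) = 22/14 = 1.5714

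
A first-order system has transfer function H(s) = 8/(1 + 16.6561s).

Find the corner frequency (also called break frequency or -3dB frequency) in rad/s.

Corner frequency = 1/τ = 1/16.6561 = 0.06 rad/s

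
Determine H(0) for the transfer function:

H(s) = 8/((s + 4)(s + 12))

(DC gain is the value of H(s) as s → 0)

DC gain = H(0) = 8/(4 × 12) = 8/48 = 0.1667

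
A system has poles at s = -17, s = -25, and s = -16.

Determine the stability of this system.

All poles are in the left half-plane. System is stable.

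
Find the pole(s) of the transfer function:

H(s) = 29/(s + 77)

Pole is where denominator = 0: s + 77 = 0, so s = -77.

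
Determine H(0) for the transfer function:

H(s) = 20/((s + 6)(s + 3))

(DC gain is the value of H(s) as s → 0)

DC gain = H(0) = 20/(6 × 3) = 20/18 = 1.1111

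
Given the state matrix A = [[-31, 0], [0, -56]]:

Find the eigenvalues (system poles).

For diagonal matrix, eigenvalues are diagonal entries: λ₁ = -31, λ₂ = -56.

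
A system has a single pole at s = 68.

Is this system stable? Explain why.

Pole at s = 68 is in the right half-plane. Unstable.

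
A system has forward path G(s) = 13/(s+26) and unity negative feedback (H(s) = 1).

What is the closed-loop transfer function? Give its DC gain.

T(s) = G/(1+GH) = [13/(s+26)] / [1 + 13/(s+26)] = 13/(s+26+13) = 13/(s+39). DC gain = 13/39 = 0.3333.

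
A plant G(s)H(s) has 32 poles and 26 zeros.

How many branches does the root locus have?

Root locus has n branches where n = number of poles = 32.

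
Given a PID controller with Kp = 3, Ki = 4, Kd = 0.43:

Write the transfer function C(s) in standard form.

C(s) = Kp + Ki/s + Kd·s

Substituting values: C(s) = 3 + 4/s + 0.43s = (0.43s² + 3s + 4)/s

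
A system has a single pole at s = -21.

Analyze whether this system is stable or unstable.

Pole at s = -21 is in the left half-plane. Stable.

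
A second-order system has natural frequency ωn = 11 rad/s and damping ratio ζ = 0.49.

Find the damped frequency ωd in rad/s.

ωd = ωn√(1 - ζ²) = 11√(1 - 0.49²) = 9.59 rad/s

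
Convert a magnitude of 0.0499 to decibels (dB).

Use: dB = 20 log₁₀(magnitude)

dB = 20 log₁₀(0.0499) = -26.0 dB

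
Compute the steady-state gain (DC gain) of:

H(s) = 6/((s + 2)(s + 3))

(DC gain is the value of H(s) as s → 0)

DC gain = H(0) = 6/(2 × 3) = 6/6 = 1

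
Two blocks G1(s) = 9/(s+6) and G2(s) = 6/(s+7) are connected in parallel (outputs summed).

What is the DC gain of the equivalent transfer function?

Parallel: G_eq = G1 + G2. DC gain = G1(0) + G2(0) = 9/6 + 6/7 = 1.5 + 0.8571 = 2.3571.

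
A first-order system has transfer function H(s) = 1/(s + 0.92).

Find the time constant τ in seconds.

For H(s) = 1/(s + 1/τ), the pole is at -1/τ = -0.92, so τ = 1/0.92 = 1.0870 s.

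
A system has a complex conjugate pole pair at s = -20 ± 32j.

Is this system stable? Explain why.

Real part of poles is -20 (< 0, left half-plane). Stable.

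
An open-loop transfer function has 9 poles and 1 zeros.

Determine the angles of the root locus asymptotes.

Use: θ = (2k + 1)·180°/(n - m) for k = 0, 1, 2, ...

n - m = 9 - 1 = 8. Angles: θk = (2k + 1)·180°/8 = 22.5°, 67.5°, 112.5°, 157.5°, 202.5°, 247.5°, 292.5°, 337.5°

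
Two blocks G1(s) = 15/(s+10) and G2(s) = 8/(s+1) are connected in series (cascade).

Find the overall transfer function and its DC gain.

Series: multiply transfer functions. G_eq = 15/(s+10) × 8/(s+1) = 120/((s+10)(s+1)). DC gain = 120/(10×1) = 12.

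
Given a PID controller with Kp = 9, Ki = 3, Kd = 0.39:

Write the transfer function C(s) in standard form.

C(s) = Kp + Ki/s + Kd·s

Substituting values: C(s) = 9 + 3/s + 0.39s = (0.39s² + 9s + 3)/s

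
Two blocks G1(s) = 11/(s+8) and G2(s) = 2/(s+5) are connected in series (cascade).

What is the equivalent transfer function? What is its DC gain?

Series: multiply transfer functions. G_eq = 11/(s+8) × 2/(s+5) = 22/((s+8)(s+5)). DC gain = 22/(8×5) = 0.55.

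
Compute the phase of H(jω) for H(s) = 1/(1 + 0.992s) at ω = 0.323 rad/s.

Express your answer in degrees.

Phase = -arctan(ωτ) = -arctan(0.323 × 0.992) = -17.8°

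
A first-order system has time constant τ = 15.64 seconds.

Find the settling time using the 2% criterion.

For first-order system, 2% settling time ≈ 4τ = 4 × 15.64 = 62.56 s.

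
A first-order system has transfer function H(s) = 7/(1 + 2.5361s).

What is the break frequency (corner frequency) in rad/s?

Corner frequency = 1/τ = 1/2.5361 = 0.394 rad/s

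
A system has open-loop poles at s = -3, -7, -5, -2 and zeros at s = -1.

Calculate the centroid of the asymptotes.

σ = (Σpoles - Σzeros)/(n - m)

σ = (Σpoles - Σzeros)/(n - m) = (-17 - (-1))/(4 - 1) = -16/3 = -5.33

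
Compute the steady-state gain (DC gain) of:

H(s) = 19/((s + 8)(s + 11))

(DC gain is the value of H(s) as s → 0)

DC gain = H(0) = 19/(8 × 11) = 19/88 = 0.2159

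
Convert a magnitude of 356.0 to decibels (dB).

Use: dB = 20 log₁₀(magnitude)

dB = 20 log₁₀(356.0) = 51.0 dB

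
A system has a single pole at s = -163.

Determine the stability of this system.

Pole at s = -163 is in the left half-plane. Stable.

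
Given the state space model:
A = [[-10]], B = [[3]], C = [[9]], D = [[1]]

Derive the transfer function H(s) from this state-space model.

(sI - A)⁻¹ = 1/(s + 10). H(s) = 9×3/(s + 10) + 1 = (s + 37)/(s + 10).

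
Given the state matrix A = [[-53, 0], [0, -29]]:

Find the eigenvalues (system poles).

For diagonal matrix, eigenvalues are diagonal entries: λ₁ = -53, λ₂ = -29.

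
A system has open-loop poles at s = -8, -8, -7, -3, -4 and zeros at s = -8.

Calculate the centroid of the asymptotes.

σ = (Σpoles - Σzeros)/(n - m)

σ = (Σpoles - Σzeros)/(n - m) = (-30 - (-8))/(5 - 1) = -22/4 = -5.5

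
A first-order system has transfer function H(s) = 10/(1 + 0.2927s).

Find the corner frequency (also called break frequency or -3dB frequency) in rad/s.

Corner frequency = 1/τ = 1/0.2927 = 3.416 rad/s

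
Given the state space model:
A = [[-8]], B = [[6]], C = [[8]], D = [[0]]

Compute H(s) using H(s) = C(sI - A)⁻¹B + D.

(sI - A)⁻¹ = 1/(s + 8). H(s) = 8 × 6/(s + 8) + 0 = 48/(s + 8).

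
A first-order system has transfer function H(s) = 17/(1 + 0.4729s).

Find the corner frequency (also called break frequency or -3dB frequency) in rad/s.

Corner frequency = 1/τ = 1/0.4729 = 2.115 rad/s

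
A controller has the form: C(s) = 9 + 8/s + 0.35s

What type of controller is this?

This is a Proportional-Integral-Derivative (PID) controller.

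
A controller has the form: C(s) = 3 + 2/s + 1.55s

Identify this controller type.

This is a Proportional-Integral-Derivative (PID) controller.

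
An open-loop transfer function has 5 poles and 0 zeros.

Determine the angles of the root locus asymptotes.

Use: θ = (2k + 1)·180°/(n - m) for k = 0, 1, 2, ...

n - m = 5 - 0 = 5. Angles: θk = (2k + 1)·180°/5 = 36°, 108°, 180°, 252°, 324°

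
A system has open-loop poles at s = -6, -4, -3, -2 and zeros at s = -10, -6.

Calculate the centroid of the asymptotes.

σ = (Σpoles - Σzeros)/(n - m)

σ = (Σpoles - Σzeros)/(n - m) = (-15 - (-16))/(4 - 2) = 1/2 = 0.5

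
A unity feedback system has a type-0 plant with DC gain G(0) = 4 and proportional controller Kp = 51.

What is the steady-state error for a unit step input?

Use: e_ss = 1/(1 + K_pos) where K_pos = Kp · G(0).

K_pos = Kp · G(0) = 51 × 4 = 204. e_ss = 1/(1 + 204) = 0.0049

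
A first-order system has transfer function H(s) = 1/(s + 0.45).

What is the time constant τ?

For H(s) = 1/(s + 1/τ), the pole is at -1/τ = -0.45, so τ = 1/0.45 = 2.2222 s.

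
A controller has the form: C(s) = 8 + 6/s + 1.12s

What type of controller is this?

This is a Proportional-Integral-Derivative (PID) controller.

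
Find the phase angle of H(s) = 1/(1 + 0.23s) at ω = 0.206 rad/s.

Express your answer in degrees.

Phase = -arctan(ωτ) = -arctan(0.206 × 0.23) = -2.7°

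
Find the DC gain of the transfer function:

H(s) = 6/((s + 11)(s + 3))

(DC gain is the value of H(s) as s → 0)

DC gain = H(0) = 6/(11 × 3) = 6/33 = 0.1818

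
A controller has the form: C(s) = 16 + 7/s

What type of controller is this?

This is a Proportional-Integral (PI) controller.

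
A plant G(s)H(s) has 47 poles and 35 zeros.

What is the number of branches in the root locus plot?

Root locus has n branches where n = number of poles = 47.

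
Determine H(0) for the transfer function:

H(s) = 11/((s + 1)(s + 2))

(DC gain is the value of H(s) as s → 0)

DC gain = H(0) = 11/(1 × 2) = 11/2 = 5.5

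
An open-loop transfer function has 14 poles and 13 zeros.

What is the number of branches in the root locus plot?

Root locus has n branches where n = number of poles = 14.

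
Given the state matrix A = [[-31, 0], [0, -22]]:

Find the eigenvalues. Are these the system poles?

For diagonal matrix, eigenvalues are diagonal entries: λ₁ = -31, λ₂ = -22. Eigenvalues of A = system poles.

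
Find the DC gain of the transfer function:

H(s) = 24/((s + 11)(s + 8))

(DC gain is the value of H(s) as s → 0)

DC gain = H(0) = 24/(11 × 8) = 24/88 = 0.2727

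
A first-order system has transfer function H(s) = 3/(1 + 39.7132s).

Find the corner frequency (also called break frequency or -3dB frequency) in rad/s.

Corner frequency = 1/τ = 1/39.7132 = 0.025 rad/s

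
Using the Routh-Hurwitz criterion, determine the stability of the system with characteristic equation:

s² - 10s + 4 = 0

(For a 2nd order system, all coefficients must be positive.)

Coefficients: 1, -10, 4. b=-10 not positive, so system is unstable.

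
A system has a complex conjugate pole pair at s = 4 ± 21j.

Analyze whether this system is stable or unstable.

Real part of poles is 4 (> 0, right half-plane). Unstable.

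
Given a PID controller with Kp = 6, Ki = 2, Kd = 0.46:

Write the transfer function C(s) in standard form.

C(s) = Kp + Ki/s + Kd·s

Substituting values: C(s) = 6 + 2/s + 0.46s = (0.46s² + 6s + 2)/s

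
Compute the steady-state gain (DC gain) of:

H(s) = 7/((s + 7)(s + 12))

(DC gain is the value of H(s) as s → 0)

DC gain = H(0) = 7/(7 × 12) = 7/84 = 0.0833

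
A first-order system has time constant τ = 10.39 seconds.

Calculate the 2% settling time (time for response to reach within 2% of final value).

For first-order system, 2% settling time ≈ 4τ = 4 × 10.39 = 41.56 s.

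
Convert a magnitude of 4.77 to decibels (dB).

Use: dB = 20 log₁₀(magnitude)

dB = 20 log₁₀(4.77) = 13.6 dB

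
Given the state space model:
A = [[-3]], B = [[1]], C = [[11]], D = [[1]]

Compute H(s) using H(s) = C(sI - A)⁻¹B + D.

(sI - A)⁻¹ = 1/(s + 3). H(s) = 11×1/(s + 3) + 1 = (s + 14)/(s + 3).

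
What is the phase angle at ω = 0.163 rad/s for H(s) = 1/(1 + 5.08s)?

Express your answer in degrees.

Phase = -arctan(ωτ) = -arctan(0.163 × 5.08) = -39.6°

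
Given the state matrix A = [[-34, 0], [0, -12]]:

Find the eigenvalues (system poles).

For diagonal matrix, eigenvalues are diagonal entries: λ₁ = -34, λ₂ = -12.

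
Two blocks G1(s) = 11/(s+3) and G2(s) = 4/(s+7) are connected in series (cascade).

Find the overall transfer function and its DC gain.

Series: multiply transfer functions. G_eq = 11/(s+3) × 4/(s+7) = 44/((s+3)(s+7)). DC gain = 44/(3×7) = 2.0952.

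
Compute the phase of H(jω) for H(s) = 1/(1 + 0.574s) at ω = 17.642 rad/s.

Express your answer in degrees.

Phase = -arctan(ωτ) = -arctan(17.642 × 0.574) = -84.4°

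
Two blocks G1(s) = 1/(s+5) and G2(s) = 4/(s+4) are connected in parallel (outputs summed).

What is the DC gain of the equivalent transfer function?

Parallel: G_eq = G1 + G2. DC gain = G1(0) + G2(0) = 1/5 + 4/4 = 0.2 + 1 = 1.2.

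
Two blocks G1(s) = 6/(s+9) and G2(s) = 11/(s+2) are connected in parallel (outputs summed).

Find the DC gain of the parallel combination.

Parallel: G_eq = G1 + G2. DC gain = G1(0) + G2(0) = 6/9 + 11/2 = 0.6667 + 5.5 = 6.1667.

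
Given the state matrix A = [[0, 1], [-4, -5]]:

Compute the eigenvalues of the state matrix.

det(A - λI) = λ² - (-5)λ + 4 = (λ - (-4))(λ - (-1)). Eigenvalues: -4, -1.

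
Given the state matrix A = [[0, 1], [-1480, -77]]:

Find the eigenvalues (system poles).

det(A - λI) = λ² - (-77)λ + 1480 = (λ - (-37))(λ - (-40)). Eigenvalues: -37, -40.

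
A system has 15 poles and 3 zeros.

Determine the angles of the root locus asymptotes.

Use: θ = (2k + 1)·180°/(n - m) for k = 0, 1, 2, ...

n - m = 15 - 3 = 12. Angles: θk = (2k + 1)·180°/12 = 15°, 45°, 75°, 105°, 135°, 165°, 195°, 225°, 255°, 285°, 315°, 345°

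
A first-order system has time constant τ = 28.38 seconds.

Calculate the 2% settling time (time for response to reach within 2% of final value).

For first-order system, 2% settling time ≈ 4τ = 4 × 28.38 = 113.52 s.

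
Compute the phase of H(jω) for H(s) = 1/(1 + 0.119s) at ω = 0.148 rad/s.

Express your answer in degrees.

Phase = -arctan(ωτ) = -arctan(0.148 × 0.119) = -1.0°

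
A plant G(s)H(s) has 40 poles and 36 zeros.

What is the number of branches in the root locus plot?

Root locus has n branches where n = number of poles = 40.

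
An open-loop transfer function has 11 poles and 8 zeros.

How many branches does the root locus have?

Root locus has n branches where n = number of poles = 11.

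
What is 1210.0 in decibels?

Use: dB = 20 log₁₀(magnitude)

dB = 20 log₁₀(1210.0) = 61.7 dB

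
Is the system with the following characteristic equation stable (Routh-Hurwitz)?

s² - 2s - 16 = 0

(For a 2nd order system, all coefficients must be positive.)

Coefficients: 1, -2, -16. b=-2, c=-16 not positive, so system is unstable.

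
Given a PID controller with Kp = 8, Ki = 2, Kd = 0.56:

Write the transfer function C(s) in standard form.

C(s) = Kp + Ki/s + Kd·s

Substituting values: C(s) = 8 + 2/s + 0.56s = (0.56s² + 8s + 2)/s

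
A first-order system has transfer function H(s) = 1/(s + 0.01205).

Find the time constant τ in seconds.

For H(s) = 1/(s + 1/τ), the pole is at -1/τ = -0.01205, so τ = 1/0.01205 = 82.99 s.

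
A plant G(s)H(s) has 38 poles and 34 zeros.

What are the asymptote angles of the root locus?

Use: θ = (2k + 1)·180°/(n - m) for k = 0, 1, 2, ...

n - m = 38 - 34 = 4. Angles: θk = (2k + 1)·180°/4 = 45°, 135°, 225°, 315°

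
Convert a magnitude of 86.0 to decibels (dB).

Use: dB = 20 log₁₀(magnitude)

dB = 20 log₁₀(86.0) = 38.7 dB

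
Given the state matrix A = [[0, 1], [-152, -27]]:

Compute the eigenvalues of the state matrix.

det(A - λI) = λ² - (-27)λ + 152 = (λ - (-19))(λ - (-8)). Eigenvalues: -19, -8.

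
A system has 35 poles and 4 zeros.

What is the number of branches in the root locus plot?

Root locus has n branches where n = number of poles = 35.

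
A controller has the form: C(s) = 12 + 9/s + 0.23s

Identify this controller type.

This is a Proportional-Integral-Derivative (PID) controller.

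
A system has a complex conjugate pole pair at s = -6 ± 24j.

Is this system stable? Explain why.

Real part of poles is -6 (< 0, left half-plane). Stable.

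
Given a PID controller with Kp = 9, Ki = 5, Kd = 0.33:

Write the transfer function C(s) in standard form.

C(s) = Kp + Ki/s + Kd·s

Substituting values: C(s) = 9 + 5/s + 0.33s = (0.33s² + 9s + 5)/s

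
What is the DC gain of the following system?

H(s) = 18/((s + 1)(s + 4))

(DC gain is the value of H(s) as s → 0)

DC gain = H(0) = 18/(1 × 4) = 18/4 = 4.5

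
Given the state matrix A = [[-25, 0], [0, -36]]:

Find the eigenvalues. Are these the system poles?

For diagonal matrix, eigenvalues are diagonal entries: λ₁ = -25, λ₂ = -36. Eigenvalues of A = system poles.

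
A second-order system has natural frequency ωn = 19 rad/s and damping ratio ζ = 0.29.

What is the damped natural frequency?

ωd = ωn√(1 - ζ²) = 19√(1 - 0.29²) = 18.18 rad/s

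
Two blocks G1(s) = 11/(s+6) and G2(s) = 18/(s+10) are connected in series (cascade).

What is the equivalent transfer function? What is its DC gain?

Series: multiply transfer functions. G_eq = 11/(s+6) × 18/(s+10) = 198/((s+6)(s+10)). DC gain = 198/(6×10) = 3.3.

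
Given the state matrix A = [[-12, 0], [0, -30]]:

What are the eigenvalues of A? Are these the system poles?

For diagonal matrix, eigenvalues are diagonal entries: λ₁ = -12, λ₂ = -30. Eigenvalues of A = system poles.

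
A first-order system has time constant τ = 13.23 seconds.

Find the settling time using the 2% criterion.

For first-order system, 2% settling time ≈ 4τ = 4 × 13.23 = 52.92 s.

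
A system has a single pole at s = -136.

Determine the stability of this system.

Pole at s = -136 is in the left half-plane. Stable.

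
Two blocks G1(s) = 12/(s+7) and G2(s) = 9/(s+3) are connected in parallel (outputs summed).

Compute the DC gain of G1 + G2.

Parallel: G_eq = G1 + G2. DC gain = G1(0) + G2(0) = 12/7 + 9/3 = 1.7143 + 3 = 4.7143.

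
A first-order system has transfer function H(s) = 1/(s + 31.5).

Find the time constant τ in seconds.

For H(s) = 1/(s + 1/τ), the pole is at -1/τ = -31.5, so τ = 1/31.5 = 0.0317 s.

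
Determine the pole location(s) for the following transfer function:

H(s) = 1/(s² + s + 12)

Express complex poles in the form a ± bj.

Discriminant = 1² - 4×1×12 = 1 - 48 = -47 < 0, so the poles are a complex conjugate pair s = (-1 ± j√47)/(2×1). Real part = -1/(2×1) = -1/2 = -0.5; imaginary part = ±√47/(2×1) ≈ 3.4278. Poles: s = -0.5 ± 3.4278j.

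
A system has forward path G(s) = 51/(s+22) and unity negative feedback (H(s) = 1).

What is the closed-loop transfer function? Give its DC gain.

T(s) = G/(1+GH) = [51/(s+22)] / [1 + 51/(s+22)] = 51/(s+22+51) = 51/(s+73). DC gain = 51/73 = 0.6986.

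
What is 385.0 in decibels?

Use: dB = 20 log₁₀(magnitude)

dB = 20 log₁₀(385.0) = 51.7 dB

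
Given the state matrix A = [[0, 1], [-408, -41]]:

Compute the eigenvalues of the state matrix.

det(A - λI) = λ² - (-41)λ + 408 = (λ - (-17))(λ - (-24)). Eigenvalues: -17, -24.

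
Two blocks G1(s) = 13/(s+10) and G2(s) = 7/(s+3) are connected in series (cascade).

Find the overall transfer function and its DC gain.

Series: multiply transfer functions. G_eq = 13/(s+10) × 7/(s+3) = 91/((s+10)(s+3)). DC gain = 91/(10×3) = 3.0333.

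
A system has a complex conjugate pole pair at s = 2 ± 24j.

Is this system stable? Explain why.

Real part of poles is 2 (> 0, right half-plane). Unstable.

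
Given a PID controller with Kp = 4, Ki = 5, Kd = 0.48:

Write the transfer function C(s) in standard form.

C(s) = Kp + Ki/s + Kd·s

Substituting values: C(s) = 4 + 5/s + 0.48s = (0.48s² + 4s + 5)/s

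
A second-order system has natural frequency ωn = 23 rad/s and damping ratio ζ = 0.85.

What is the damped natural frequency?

ωd = ωn√(1 - ζ²) = 23√(1 - 0.85²) = 12.12 rad/s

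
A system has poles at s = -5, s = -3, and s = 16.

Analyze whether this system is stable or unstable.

Pole(s) at s = 16 are not in the left half-plane. System is unstable.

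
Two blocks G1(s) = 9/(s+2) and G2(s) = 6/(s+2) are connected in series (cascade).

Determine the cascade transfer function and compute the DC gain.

Series: multiply transfer functions. G_eq = 9/(s+2) × 6/(s+2) = 54/((s+2)(s+2)). DC gain = 54/(2×2) = 13.5.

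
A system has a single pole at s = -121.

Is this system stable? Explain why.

Pole at s = -121 is in the left half-plane. Stable.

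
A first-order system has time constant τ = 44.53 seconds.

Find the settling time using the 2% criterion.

For first-order system, 2% settling time ≈ 4τ = 4 × 44.53 = 178.12 s.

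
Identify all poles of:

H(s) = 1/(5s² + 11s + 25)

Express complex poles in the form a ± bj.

Discriminant = 11² - 4×5×25 = 121 - 500 = -379 < 0, so the poles are a complex conjugate pair s = (-11 ± j√379)/(2×5). Real part = -11/(2×5) = -11/10 = -1.1; imaginary part = ±√379/(2×5) ≈ 1.9468. Poles: s = -1.1 ± 1.9468j.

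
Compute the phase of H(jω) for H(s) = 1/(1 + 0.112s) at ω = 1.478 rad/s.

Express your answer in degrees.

Phase = -arctan(ωτ) = -arctan(1.478 × 0.112) = -9.4°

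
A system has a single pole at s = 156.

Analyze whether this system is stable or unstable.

Pole at s = 156 is in the right half-plane. Unstable.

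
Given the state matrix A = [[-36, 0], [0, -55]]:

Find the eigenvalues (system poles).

For diagonal matrix, eigenvalues are diagonal entries: λ₁ = -36, λ₂ = -55.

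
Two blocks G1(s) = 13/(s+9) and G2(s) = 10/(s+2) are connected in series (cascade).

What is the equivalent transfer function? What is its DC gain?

Series: multiply transfer functions. G_eq = 13/(s+9) × 10/(s+2) = 130/((s+9)(s+2)). DC gain = 130/(9×2) = 7.2222.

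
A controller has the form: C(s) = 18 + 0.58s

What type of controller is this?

This is a Proportional-Derivative (PD) controller.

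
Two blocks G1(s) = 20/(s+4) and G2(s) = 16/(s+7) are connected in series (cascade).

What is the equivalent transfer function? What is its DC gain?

Series: multiply transfer functions. G_eq = 20/(s+4) × 16/(s+7) = 320/((s+4)(s+7)). DC gain = 320/(4×7) = 11.4286.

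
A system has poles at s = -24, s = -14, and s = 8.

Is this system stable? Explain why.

Pole(s) at s = 8 are not in the left half-plane. System is unstable.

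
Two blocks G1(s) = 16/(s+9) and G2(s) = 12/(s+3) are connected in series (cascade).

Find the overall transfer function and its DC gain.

Series: multiply transfer functions. G_eq = 16/(s+9) × 12/(s+3) = 192/((s+9)(s+3)). DC gain = 192/(9×3) = 7.1111.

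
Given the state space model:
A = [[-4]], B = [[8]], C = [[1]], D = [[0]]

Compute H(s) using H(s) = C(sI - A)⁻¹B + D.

(sI - A)⁻¹ = 1/(s + 4). H(s) = 1 × 8/(s + 4) + 0 = 8/(s + 4).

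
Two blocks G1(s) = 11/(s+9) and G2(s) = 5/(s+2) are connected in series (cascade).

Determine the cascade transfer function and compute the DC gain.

Series: multiply transfer functions. G_eq = 11/(s+9) × 5/(s+2) = 55/((s+9)(s+2)). DC gain = 55/(9×2) = 3.0556.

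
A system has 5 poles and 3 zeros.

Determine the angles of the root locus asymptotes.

n - m = 5 - 3 = 2. Angles: θk = (2k + 1)·180°/2 = 90°, 270°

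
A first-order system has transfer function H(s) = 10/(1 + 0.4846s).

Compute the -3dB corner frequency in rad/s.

Corner frequency = 1/τ = 1/0.4846 = 2.064 rad/s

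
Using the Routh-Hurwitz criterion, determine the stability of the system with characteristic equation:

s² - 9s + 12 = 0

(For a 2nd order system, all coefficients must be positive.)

Coefficients: 1, -9, 12. b=-9 not positive, so system is unstable.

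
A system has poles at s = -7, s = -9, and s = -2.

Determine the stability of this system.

All poles are in the left half-plane. System is stable.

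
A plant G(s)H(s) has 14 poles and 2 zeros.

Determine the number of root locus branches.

Root locus has n branches where n = number of poles = 14.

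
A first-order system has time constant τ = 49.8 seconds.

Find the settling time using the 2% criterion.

For first-order system, 2% settling time ≈ 4τ = 4 × 49.8 = 199.2 s.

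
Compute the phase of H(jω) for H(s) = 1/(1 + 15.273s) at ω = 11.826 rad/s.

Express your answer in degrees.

Phase = -arctan(ωτ) = -arctan(11.826 × 15.273) = -89.7°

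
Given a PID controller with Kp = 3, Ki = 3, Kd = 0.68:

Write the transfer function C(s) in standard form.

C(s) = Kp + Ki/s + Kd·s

Substituting values: C(s) = 3 + 3/s + 0.68s = (0.68s² + 3s + 3)/s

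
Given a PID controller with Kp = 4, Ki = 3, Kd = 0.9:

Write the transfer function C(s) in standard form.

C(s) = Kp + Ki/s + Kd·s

Substituting values: C(s) = 4 + 3/s + 0.9s = (0.9s² + 4s + 3)/s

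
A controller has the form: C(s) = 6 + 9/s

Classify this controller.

This is a Proportional-Integral (PI) controller.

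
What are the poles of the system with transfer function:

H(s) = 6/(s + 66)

Pole is where denominator = 0: s + 66 = 0, so s = -66.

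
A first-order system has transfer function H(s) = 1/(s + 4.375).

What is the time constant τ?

For H(s) = 1/(s + 1/τ), the pole is at -1/τ = -4.375, so τ = 1/4.375 = 0.2286 s.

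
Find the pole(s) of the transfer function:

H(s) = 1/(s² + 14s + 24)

Discriminant = 14² - 4×1×24 = 196 - 96 = 100 > 0, so two distinct real poles. Using quadratic formula: s = (-14 ± √100)/(2×1) = (-14 ± √100)/2, with √100 = 10. s₁ = -4/2 = -2, s₂ = -24/2 = -12. Poles: s₁ = -2, s₂ = -12.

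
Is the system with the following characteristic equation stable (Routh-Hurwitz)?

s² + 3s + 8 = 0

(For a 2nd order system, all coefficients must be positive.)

Coefficients: 1, 3, 8. All positive, so system is stable.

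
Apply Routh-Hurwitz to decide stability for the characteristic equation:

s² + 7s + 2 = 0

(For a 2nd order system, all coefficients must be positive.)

Coefficients: 1, 7, 2. All positive, so system is stable.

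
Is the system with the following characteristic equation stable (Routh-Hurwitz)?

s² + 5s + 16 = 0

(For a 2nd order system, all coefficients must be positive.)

Coefficients: 1, 5, 16. All positive, so system is stable.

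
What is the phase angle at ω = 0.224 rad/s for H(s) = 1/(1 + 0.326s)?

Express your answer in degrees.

Phase = -arctan(ωτ) = -arctan(0.224 × 0.326) = -4.2°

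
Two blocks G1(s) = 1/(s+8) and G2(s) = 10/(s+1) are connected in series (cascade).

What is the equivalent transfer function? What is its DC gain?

Series: multiply transfer functions. G_eq = 1/(s+8) × 10/(s+1) = 10/((s+8)(s+1)). DC gain = 10/(8×1) = 1.25.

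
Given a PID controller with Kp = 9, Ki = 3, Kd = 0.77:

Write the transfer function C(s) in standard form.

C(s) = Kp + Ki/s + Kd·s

Substituting values: C(s) = 9 + 3/s + 0.77s = (0.77s² + 9s + 3)/s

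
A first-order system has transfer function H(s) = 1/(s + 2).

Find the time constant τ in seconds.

For H(s) = 1/(s + 1/τ), the pole is at -1/τ = -2, so τ = 1/2 = 0.5 s.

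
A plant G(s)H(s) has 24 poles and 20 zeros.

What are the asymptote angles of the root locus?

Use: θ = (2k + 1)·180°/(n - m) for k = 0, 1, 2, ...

n - m = 24 - 20 = 4. Angles: θk = (2k + 1)·180°/4 = 45°, 135°, 225°, 315°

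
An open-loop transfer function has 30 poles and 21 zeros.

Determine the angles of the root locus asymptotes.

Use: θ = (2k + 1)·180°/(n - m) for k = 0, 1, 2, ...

n - m = 30 - 21 = 9. Angles: θk = (2k + 1)·180°/9 = 20°, 60°, 100°, 140°, 180°, 220°, 260°, 300°, 340°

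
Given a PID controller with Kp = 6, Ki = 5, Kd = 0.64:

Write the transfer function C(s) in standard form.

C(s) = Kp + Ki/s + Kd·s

Substituting values: C(s) = 6 + 5/s + 0.64s = (0.64s² + 6s + 5)/s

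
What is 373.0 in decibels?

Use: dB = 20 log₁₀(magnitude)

dB = 20 log₁₀(373.0) = 51.4 dB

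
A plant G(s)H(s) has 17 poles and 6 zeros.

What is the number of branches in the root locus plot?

Root locus has n branches where n = number of poles = 17.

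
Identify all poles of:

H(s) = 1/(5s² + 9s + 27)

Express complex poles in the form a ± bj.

Discriminant = 9² - 4×5×27 = 81 - 540 = -459 < 0, so the poles are a complex conjugate pair s = (-9 ± j√459)/(2×5). Real part = -9/(2×5) = -9/10 = -0.9; imaginary part = ±√459/(2×5) ≈ 2.1424. Poles: s = -0.9 ± 2.1424j.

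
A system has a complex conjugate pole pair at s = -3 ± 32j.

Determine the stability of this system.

Real part of poles is -3 (< 0, left half-plane). Stable.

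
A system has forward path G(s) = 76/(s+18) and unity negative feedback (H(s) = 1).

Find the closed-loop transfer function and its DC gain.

T(s) = G/(1+GH) = [76/(s+18)] / [1 + 76/(s+18)] = 76/(s+18+76) = 76/(s+94). DC gain = 76/94 = 0.8085.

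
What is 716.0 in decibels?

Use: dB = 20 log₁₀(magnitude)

dB = 20 log₁₀(716.0) = 57.1 dB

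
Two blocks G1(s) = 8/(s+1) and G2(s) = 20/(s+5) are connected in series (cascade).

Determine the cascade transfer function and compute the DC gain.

Series: multiply transfer functions. G_eq = 8/(s+1) × 20/(s+5) = 160/((s+1)(s+5)). DC gain = 160/(1×5) = 32.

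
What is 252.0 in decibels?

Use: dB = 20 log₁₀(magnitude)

dB = 20 log₁₀(252.0) = 48.0 dB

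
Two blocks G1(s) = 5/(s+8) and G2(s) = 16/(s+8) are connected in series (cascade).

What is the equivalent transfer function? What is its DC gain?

Series: multiply transfer functions. G_eq = 5/(s+8) × 16/(s+8) = 80/((s+8)(s+8)). DC gain = 80/(8×8) = 1.25.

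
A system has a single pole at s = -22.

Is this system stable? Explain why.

Pole at s = -22 is in the left half-plane. Stable.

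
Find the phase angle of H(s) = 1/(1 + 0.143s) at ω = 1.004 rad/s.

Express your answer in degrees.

Phase = -arctan(ωτ) = -arctan(1.004 × 0.143) = -8.2°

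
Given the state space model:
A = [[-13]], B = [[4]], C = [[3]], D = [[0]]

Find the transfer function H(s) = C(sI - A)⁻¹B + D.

(sI - A)⁻¹ = 1/(s + 13). H(s) = 3 × 4/(s + 13) + 0 = 12/(s + 13).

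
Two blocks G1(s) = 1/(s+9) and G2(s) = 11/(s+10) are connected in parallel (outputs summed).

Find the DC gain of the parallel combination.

Parallel: G_eq = G1 + G2. DC gain = G1(0) + G2(0) = 1/9 + 11/10 = 0.1111 + 1.1 = 1.2111.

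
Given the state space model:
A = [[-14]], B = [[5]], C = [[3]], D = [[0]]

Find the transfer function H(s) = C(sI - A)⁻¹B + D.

(sI - A)⁻¹ = 1/(s + 14). H(s) = 3 × 5/(s + 14) + 0 = 15/(s + 14).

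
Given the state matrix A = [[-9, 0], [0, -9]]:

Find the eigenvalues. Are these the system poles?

For diagonal matrix, eigenvalues are diagonal entries: λ₁ = -9, λ₂ = -9. Eigenvalues of A = system poles.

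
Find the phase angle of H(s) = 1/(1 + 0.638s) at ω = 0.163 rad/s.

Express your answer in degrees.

Phase = -arctan(ωτ) = -arctan(0.163 × 0.638) = -5.9°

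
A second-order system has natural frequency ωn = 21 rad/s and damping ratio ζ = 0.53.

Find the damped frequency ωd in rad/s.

ωd = ωn√(1 - ζ²) = 21√(1 - 0.53²) = 17.81 rad/s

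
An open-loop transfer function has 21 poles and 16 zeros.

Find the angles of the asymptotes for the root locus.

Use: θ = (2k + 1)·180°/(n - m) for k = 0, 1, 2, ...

n - m = 21 - 16 = 5. Angles: θk = (2k + 1)·180°/5 = 36°, 108°, 180°, 252°, 324°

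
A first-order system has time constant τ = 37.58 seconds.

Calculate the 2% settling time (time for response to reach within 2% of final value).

For first-order system, 2% settling time ≈ 4τ = 4 × 37.58 = 150.32 s.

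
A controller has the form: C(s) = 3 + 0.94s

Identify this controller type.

This is a Proportional-Derivative (PD) controller.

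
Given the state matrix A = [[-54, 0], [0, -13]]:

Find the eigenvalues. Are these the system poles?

For diagonal matrix, eigenvalues are diagonal entries: λ₁ = -54, λ₂ = -13. Eigenvalues of A = system poles.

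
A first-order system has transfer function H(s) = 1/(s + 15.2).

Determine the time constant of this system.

For H(s) = 1/(s + 1/τ), the pole is at -1/τ = -15.2, so τ = 1/15.2 = 0.0658 s.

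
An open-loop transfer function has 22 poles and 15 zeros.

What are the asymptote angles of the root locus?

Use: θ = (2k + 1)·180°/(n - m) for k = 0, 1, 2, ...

n - m = 22 - 15 = 7. Angles: θk = (2k + 1)·180°/7 = 25.71°, 77.14°, 128.57°, 180°, 231.43°, 282.86°, 334.29°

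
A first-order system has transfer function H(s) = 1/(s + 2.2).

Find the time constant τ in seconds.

For H(s) = 1/(s + 1/τ), the pole is at -1/τ = -2.2, so τ = 1/2.2 = 0.4545 s.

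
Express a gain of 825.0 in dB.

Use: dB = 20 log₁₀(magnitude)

dB = 20 log₁₀(825.0) = 58.3 dB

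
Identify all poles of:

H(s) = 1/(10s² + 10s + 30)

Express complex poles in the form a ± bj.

Discriminant = 10² - 4×10×30 = 100 - 1200 = -1100 < 0, so the poles are a complex conjugate pair s = (-10 ± j√1100)/(2×10). Real part = -10/(2×10) = -10/20 = -0.5; imaginary part = ±√1100/(2×10) ≈ 1.6583. Poles: s = -0.5 ± 1.6583j.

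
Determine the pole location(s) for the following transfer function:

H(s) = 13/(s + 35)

Pole is where denominator = 0: s + 35 = 0, so s = -35.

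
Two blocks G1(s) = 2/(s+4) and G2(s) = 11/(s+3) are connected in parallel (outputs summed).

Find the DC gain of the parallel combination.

Parallel: G_eq = G1 + G2. DC gain = G1(0) + G2(0) = 2/4 + 11/3 = 0.5 + 3.6667 = 4.1667.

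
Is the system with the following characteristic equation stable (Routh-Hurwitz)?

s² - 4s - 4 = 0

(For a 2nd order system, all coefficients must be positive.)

Coefficients: 1, -4, -4. b=-4, c=-4 not positive, so system is unstable.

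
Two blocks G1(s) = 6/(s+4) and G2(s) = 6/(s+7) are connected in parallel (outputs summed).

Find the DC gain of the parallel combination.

Parallel: G_eq = G1 + G2. DC gain = G1(0) + G2(0) = 6/4 + 6/7 = 1.5 + 0.8571 = 2.3571.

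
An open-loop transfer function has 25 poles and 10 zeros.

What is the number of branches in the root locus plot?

Root locus has n branches where n = number of poles = 25.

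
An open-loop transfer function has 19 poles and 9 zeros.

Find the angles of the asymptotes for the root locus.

n - m = 19 - 9 = 10. Angles: θk = (2k + 1)·180°/10 = 18°, 54°, 90°, 126°, 162°, 198°, 234°, 270°, 306°, 342°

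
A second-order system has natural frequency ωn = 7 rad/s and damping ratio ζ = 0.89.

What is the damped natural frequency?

ωd = ωn√(1 - ζ²) = 7√(1 - 0.89²) = 3.19 rad/s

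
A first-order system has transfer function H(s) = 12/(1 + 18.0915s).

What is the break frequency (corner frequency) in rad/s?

Corner frequency = 1/τ = 1/18.0915 = 0.055 rad/s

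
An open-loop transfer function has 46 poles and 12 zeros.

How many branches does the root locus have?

Root locus has n branches where n = number of poles = 46.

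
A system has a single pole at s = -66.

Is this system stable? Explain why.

Pole at s = -66 is in the left half-plane. Stable.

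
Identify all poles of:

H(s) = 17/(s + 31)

Pole is where denominator = 0: s + 31 = 0, so s = -31.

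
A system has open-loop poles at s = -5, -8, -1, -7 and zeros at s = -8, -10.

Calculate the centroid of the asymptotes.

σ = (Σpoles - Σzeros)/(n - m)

σ = (Σpoles - Σzeros)/(n - m) = (-21 - (-18))/(4 - 2) = -3/2 = -1.5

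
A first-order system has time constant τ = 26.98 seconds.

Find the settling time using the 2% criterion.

For first-order system, 2% settling time ≈ 4τ = 4 × 26.98 = 107.92 s.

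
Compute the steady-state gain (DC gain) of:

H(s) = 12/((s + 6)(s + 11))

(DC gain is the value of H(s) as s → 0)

DC gain = H(0) = 12/(6 × 11) = 12/66 = 0.1818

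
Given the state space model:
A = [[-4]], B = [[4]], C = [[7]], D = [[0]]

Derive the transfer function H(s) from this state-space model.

(sI - A)⁻¹ = 1/(s + 4). H(s) = 7 × 4/(s + 4) + 0 = 28/(s + 4).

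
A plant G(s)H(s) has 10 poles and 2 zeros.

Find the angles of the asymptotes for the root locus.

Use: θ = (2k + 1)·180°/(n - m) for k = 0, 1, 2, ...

n - m = 10 - 2 = 8. Angles: θk = (2k + 1)·180°/8 = 22.5°, 67.5°, 112.5°, 157.5°, 202.5°, 247.5°, 292.5°, 337.5°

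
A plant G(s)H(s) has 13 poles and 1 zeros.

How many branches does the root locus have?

Root locus has n branches where n = number of poles = 13.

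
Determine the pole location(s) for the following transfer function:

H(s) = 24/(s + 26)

Pole is where denominator = 0: s + 26 = 0, so s = -26.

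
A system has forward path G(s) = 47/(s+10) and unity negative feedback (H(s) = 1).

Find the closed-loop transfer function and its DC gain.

T(s) = G/(1+GH) = [47/(s+10)] / [1 + 47/(s+10)] = 47/(s+10+47) = 47/(s+57). DC gain = 47/57 = 0.8246.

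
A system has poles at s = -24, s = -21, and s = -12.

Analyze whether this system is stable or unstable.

All poles are in the left half-plane. System is stable.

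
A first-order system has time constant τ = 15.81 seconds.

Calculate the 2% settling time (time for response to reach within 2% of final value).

For first-order system, 2% settling time ≈ 4τ = 4 × 15.81 = 63.24 s.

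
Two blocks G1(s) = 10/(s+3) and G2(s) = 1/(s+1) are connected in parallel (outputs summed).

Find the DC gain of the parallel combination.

Parallel: G_eq = G1 + G2. DC gain = G1(0) + G2(0) = 10/3 + 1/1 = 3.3333 + 1 = 4.3333.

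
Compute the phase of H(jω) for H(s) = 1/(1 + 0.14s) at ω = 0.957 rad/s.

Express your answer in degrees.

Phase = -arctan(ωτ) = -arctan(0.957 × 0.14) = -7.6°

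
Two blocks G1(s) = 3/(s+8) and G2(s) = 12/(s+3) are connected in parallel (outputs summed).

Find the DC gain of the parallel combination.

Parallel: G_eq = G1 + G2. DC gain = G1(0) + G2(0) = 3/8 + 12/3 = 0.375 + 4 = 4.375.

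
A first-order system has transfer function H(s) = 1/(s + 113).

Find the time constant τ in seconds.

For H(s) = 1/(s + 1/τ), the pole is at -1/τ = -113, so τ = 1/113 = 0.0088 s.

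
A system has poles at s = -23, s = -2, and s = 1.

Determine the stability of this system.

Pole(s) at s = 1 are not in the left half-plane. System is unstable.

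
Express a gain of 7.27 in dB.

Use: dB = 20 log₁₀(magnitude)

dB = 20 log₁₀(7.27) = 17.2 dB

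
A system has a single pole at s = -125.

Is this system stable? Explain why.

Pole at s = -125 is in the left half-plane. Stable.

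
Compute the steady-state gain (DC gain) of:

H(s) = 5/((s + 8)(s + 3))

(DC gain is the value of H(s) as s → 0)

DC gain = H(0) = 5/(8 × 3) = 5/24 = 0.2083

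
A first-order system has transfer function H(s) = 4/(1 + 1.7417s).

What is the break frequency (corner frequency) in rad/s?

Corner frequency = 1/τ = 1/1.7417 = 0.574 rad/s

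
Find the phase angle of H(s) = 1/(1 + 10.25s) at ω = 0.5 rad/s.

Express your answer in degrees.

Phase = -arctan(ωτ) = -arctan(0.5 × 10.25) = -79.0°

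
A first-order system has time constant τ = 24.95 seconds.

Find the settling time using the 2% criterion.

For first-order system, 2% settling time ≈ 4τ = 4 × 24.95 = 99.8 s.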